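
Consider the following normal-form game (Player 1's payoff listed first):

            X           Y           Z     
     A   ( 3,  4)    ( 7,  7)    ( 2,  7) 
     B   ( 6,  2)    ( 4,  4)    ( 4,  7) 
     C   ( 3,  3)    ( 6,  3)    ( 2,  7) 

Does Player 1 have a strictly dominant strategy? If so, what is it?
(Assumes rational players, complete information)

No strictly dominant strategy exists for Player 1

Work:
A strategy strictly dominates another if it gives a strictly higher payoff against every opponent action. Compare each pair of P1's strategies column-by-column:
  A vs B: [3 vs 6, 7 vs 4, 2 vs 4] → A does not strictly dominate B (column X: 3 ≤ 6)
  A vs C: [3 vs 3, 7 vs 6, 2 vs 2] → A does not strictly dominate C (column X: 3 ≤ 3)
  B vs A: [6 vs 3, 4 vs 7, 4 vs 2] → B does not strictly dominate A (column Y: 4 ≤ 7)
  B vs C: [6 vs 3, 4 vs 6, 4 vs 2] → B does not strictly dominate C (column Y: 4 ≤ 6)
  C vs A: [3 vs 3, 6 vs 7, 2 vs 2] → C does not strictly dominate A (column X: 3 ≤ 3)
  C vs B: [3 vs 6, 6 vs 4, 2 vs 4] → C does not strictly dominate B (column X: 3 ≤ 6)
No single strategy strictly dominates all others → no strictly dominant strategy.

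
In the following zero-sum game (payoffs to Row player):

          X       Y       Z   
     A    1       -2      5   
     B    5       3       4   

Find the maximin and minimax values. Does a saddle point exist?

Maximin = 3, Minimax = 3, Saddle: True

Work:
Row minimums: [-2, 3] → maximin = 3
Column maximums: [5, 3, 5] → minimax = 3
Saddle point exists! Game value = 3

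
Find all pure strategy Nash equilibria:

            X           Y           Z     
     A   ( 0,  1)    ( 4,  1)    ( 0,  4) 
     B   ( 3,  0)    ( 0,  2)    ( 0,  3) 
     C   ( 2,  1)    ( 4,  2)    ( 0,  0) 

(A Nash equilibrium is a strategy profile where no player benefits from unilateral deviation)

Nash equilibrium: (A, Z), (B, Z), (C, Y)

Work:
Best responses:
  P1 vs X: payoffs [0, 3, 2] → best response B (payoff 3)
  P1 vs Y: payoffs [4, 0, 4] → best response A/C (payoff 4)
  P1 vs Z: payoffs [0, 0, 0] → best response A/B/C (payoff 0)
  P2 vs A: payoffs [1, 1, 4] → best response Z (payoff 4)
  P2 vs B: payoffs [0, 2, 3] → best response Z (payoff 3)
  P2 vs C: payoffs [1, 2, 0] → best response Y (payoff 2)
Mutual best responses: (A,Z), (B,Z), (C,Y) → Nash equilibria.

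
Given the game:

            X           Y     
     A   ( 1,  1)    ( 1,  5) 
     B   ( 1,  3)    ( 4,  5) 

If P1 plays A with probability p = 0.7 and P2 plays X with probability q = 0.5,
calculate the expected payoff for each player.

E[P1] = 1.45, E[P2] = 3.3

Work:
E[P1] = p·q·π₁(A,X) + p·(1-q)·π₁(A,Y) + (1-p)·q·π₁(B,X) + (1-p)·(1-q)·π₁(B,Y)
= 0.7·0.5·1 + 0.7·0.5·1 + 0.3·0.5·1 + 0.3·0.5·4
= 1.45

E[P2] = 3.3 (similar calculation)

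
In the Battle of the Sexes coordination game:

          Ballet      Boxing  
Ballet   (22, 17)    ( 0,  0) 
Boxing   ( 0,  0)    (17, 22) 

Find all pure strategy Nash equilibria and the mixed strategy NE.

Pure NE: (Ballet, Ballet) and (Boxing, Boxing); Mixed NE: p = 0.5641, q = 0.4359

Work:
Check pure NE:
(Ballet, Ballet): (22, 17) - no unilateral deviation beneficial
(Boxing, Boxing): (17, 22) - no unilateral deviation beneficial
Mixed NE: P1 plays Ballet with p = 0.5641, P2 plays Ballet with q = 0.4359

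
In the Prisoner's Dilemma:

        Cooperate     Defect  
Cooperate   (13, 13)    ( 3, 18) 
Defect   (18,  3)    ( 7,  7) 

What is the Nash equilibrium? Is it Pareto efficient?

(Defect, Defect) is NE; not Pareto efficient

Work:
Defect dominates Cooperate for both players:
If P2 cooperates: Defect (18) > Cooperate (13)
If P2 defects: Defect (7) > Cooperate (3)
NE: (Defect, Defect) with payoff (7, 7)
But (Cooperate, Cooperate) = (13, 13) Pareto dominates (7, 7)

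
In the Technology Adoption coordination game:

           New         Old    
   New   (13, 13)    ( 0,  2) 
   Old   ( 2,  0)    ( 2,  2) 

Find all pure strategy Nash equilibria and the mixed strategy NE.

Pure NE: (New, New) and (Old, Old); Mixed NE: p = 0.1538, q = 0.1538

Work:
Check pure NE:
(New, New): (13, 13) - no unilateral deviation beneficial
(Old, Old): (2, 2) - no unilateral deviation beneficial
Mixed NE: P1 plays New with p = 0.1538, P2 plays New with q = 0.1538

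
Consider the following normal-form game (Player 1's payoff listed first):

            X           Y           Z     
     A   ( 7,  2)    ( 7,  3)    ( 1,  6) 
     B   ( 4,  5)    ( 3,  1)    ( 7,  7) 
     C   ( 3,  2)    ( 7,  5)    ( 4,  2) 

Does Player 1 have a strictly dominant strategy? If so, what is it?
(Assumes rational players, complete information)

No strictly dominant strategy exists for Player 1

Work:
A strategy strictly dominates another if it gives a strictly higher payoff against every opponent action. Compare each pair of P1's strategies column-by-column:
  A vs B: [7 vs 4, 7 vs 3, 1 vs 7] → A does not strictly dominate B (column Z: 1 ≤ 7)
  A vs C: [7 vs 3, 7 vs 7, 1 vs 4] → A does not strictly dominate C (column Y: 7 ≤ 7)
  B vs A: [4 vs 7, 3 vs 7, 7 vs 1] → B does not strictly dominate A (column X: 4 ≤ 7)
  B vs C: [4 vs 3, 3 vs 7, 7 vs 4] → B does not strictly dominate C (column Y: 3 ≤ 7)
  C vs A: [3 vs 7, 7 vs 7, 4 vs 1] → C does not strictly dominate A (column X: 3 ≤ 7)
  C vs B: [3 vs 4, 7 vs 3, 4 vs 7] → C does not strictly dominate B (column X: 3 ≤ 4)
No single strategy strictly dominates all others → no strictly dominant strategy.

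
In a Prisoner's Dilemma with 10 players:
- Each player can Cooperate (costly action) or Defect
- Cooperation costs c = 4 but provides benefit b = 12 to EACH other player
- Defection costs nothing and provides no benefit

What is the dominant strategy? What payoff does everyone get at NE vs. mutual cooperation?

Dominant: Defect; NE payoff = 0; Coop payoff = 104

Work:
Defect dominates (saves cost c = 4, benefit to others is external)
NE: All defect → everyone gets 0
If all cooperate: each receives (9)×12 - 4 = 104
Social dilemma: 104 > 0 but NE gives 0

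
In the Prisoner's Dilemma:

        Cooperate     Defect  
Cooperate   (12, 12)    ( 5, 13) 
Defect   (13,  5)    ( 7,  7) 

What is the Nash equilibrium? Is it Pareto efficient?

(Defect, Defect) is NE; not Pareto efficient

Work:
Defect dominates Cooperate for both players:
If P2 cooperates: Defect (13) > Cooperate (12)
If P2 defects: Defect (7) > Cooperate (5)
NE: (Defect, Defect) with payoff (7, 7)
But (Cooperate, Cooperate) = (12, 12) Pareto dominates (7, 7)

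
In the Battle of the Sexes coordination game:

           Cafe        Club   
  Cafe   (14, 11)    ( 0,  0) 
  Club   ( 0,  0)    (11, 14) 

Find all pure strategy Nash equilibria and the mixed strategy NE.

Pure NE: (Cafe, Cafe) and (Club, Club); Mixed NE: p = 0.56, q = 0.44

Work:
Check pure NE:
(Cafe, Cafe): (14, 11) - no unilateral deviation beneficial
(Club, Club): (11, 14) - no unilateral deviation beneficial
Mixed NE: P1 plays Cafe with p = 0.56, P2 plays Cafe with q = 0.44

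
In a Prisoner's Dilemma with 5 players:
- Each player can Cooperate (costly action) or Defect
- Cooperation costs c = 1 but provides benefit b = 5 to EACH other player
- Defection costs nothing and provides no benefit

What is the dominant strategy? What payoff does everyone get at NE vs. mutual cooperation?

Dominant: Defect; NE payoff = 0; Coop payoff = 19

Work:
Defect dominates (saves cost c = 1, benefit to others is external)
NE: All defect → everyone gets 0
If all cooperate: each receives (4)×5 - 1 = 19
Social dilemma: 19 > 0 but NE gives 0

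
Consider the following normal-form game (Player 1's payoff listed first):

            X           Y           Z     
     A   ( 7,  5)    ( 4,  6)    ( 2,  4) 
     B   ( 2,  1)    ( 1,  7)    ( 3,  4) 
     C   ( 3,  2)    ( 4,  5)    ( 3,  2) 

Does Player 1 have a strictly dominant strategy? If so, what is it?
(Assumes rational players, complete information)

No strictly dominant strategy exists for Player 1

Work:
A strategy strictly dominates another if it gives a strictly higher payoff against every opponent action. Compare each pair of P1's strategies column-by-column:
  A vs B: [7 vs 2, 4 vs 1, 2 vs 3] → A does not strictly dominate B (column Z: 2 ≤ 3)
  A vs C: [7 vs 3, 4 vs 4, 2 vs 3] → A does not strictly dominate C (column Y: 4 ≤ 4)
  B vs A: [2 vs 7, 1 vs 4, 3 vs 2] → B does not strictly dominate A (column X: 2 ≤ 7)
  B vs C: [2 vs 3, 1 vs 4, 3 vs 3] → B does not strictly dominate C (column X: 2 ≤ 3)
  C vs A: [3 vs 7, 4 vs 4, 3 vs 2] → C does not strictly dominate A (column X: 3 ≤ 7)
  C vs B: [3 vs 2, 4 vs 1, 3 vs 3] → C does not strictly dominate B (column Z: 3 ≤ 3)
No single strategy strictly dominates all others → no strictly dominant strategy.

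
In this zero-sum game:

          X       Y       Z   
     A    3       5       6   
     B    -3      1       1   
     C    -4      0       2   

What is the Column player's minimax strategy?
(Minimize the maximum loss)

Column should play X, value = 3

Work:
Column player minimizes Row's maximum payoff:
Column X: max payoff to Row = 3
Column Y: max payoff to Row = 5
Column Z: max payoff to Row = 6
Minimum is 3, achieved by column X.
Minimax strategy: X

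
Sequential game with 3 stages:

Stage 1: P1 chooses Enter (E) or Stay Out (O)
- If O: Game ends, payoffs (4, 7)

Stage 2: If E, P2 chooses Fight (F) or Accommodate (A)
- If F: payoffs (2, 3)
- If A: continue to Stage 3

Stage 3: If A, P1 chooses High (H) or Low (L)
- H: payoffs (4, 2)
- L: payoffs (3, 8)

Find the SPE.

SPE: (O, F, H); Outcome (4, 7)

Work:
Stage 3: P1 chooses H (4 vs 3)
Stage 2: P2: F->3, A->2 (anticipating H). Choose F
Stage 1: P1: O->4, E->2 (anticipating F, H). Choose O
SPE path: O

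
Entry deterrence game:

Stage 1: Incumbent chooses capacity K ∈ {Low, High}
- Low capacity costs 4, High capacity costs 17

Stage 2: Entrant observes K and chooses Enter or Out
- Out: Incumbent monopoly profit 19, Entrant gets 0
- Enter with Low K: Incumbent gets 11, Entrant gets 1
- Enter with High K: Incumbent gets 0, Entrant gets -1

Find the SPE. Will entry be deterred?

SPE: (Low, Enter|Low, Out|High); Entry not deterred. Incumbent net profit = 7, Entrant gets 1

Work:
After Low K: Entrant enters (1 > 0)
After High K: Entrant stays out (-1 < 0)
Incumbent: Low → 11−4=7, High → 19−17=2
Incumbent chooses Low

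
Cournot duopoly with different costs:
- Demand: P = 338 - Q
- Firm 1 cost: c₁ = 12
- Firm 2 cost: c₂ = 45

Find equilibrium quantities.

q₁* = 119.67, q₂* = 86.67

Work:
Reaction: q₁ = (338 - 12 - q₂)/2
Reaction: q₂ = (338 - 45 - q₁)/2
Solve simultaneously:
q₁* = (338 - 2×12 + 45)/3 = 119.67
q₂* = (338 - 2×45 + 12)/3 = 86.67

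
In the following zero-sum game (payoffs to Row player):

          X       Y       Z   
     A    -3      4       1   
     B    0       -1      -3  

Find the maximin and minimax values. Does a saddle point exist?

Maximin = -3, Minimax = 0, Saddle: False

Work:
Row minimums: [-3, -3] → maximin = -3
Column maximums: [0, 4, 1] → minimax = 0
No saddle point (maximin ≠ minimax). Mixed strategy needed.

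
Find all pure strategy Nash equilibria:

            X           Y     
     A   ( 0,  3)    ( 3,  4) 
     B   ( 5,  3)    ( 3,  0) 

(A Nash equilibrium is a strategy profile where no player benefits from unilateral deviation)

Nash equilibrium: (A, Y), (B, X)

Work:
Best responses:
  P1 vs X: payoffs [0, 5] → best response B (payoff 5)
  P1 vs Y: payoffs [3, 3] → best response A/B (payoff 3)
  P2 vs A: payoffs [3, 4] → best response Y (payoff 4)
  P2 vs B: payoffs [3, 0] → best response X (payoff 3)
Mutual best responses: (A,Y), (B,X) → Nash equilibria.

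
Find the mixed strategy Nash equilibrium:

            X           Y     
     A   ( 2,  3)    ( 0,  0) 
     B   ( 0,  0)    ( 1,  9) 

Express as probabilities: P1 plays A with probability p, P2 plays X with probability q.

p = 0.75, q = 0.3333

Work:
Find probabilities that make opponent indifferent:
P2 chooses q to make P1 indifferent between A and B
P1 chooses p to make P2 indifferent between X and Y
Mixed NE: P1 plays (A: 0.75, B: 0.25), P2 plays (X: 0.3333, Y: 0.6667)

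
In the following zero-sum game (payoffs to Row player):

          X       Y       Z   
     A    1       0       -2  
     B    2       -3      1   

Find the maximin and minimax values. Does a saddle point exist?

Maximin = -2, Minimax = 0, Saddle: False

Work:
Row minimums: [-2, -3] → maximin = -2
Column maximums: [2, 0, 1] → minimax = 0
No saddle point (maximin ≠ minimax). Mixed strategy needed.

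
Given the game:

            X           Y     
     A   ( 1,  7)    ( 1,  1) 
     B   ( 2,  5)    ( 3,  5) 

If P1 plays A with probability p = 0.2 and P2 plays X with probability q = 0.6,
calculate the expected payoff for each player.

E[P1] = 2.12, E[P2] = 4.92

Work:
E[P1] = p·q·π₁(A,X) + p·(1-q)·π₁(A,Y) + (1-p)·q·π₁(B,X) + (1-p)·(1-q)·π₁(B,Y)
= 0.2·0.6·1 + 0.2·0.4·1 + 0.8·0.6·2 + 0.8·0.4·3
= 2.12

E[P2] = 4.92 (similar calculation)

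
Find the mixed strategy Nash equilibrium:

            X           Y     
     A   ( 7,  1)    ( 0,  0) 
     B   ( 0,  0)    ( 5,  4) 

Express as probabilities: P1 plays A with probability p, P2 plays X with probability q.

p = 0.8, q = 0.4167

Work:
Find probabilities that make opponent indifferent:
P2 chooses q to make P1 indifferent between A and B
P1 chooses p to make P2 indifferent between X and Y
Mixed NE: P1 plays (A: 0.8, B: 0.2), P2 plays (X: 0.4167, Y: 0.5833)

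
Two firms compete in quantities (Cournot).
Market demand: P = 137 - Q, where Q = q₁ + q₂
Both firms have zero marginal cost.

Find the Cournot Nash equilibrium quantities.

q₁* = q₂* = 45.67; P* = 45.67

Work:
Profit: π_i = P·q_i = (a - q_i - q_j)·q_i
FOC: ∂π_i/∂q_i = a - 2q_i - q_j = 0
Reaction function: q_i = (137 - q_j)/2
Symmetry: q* = 137/3 = 45.67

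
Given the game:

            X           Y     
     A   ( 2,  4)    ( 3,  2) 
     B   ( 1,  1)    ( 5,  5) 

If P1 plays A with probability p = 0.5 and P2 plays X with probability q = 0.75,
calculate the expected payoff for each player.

E[P1] = 2.125, E[P2] = 2.75

Work:
E[P1] = p·q·π₁(A,X) + p·(1-q)·π₁(A,Y) + (1-p)·q·π₁(B,X) + (1-p)·(1-q)·π₁(B,Y)
= 0.5·0.75·2 + 0.5·0.25·3 + 0.5·0.75·1 + 0.5·0.25·5
= 2.125

E[P2] = 2.75 (similar calculation)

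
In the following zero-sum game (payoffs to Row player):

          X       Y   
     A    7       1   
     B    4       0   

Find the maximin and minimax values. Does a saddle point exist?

Maximin = 1, Minimax = 1, Saddle: True

Work:
Row minimums: [1, 0] → maximin = 1
Column maximums: [7, 1] → minimax = 1
Saddle point exists! Game value = 1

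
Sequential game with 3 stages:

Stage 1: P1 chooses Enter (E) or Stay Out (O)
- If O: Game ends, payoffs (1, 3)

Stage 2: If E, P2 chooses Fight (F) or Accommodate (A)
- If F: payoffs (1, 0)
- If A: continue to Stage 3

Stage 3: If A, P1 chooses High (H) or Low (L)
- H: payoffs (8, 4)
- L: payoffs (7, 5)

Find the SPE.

SPE: (E, A, H); Outcome (8, 4)

Work:
Stage 3: P1 chooses H (8 vs 7)
Stage 2: P2: F->0, A->4 (anticipating H). Choose A
Stage 1: P1: O->1, E->8 (anticipating A, H). Choose E
SPE path: E -> A -> H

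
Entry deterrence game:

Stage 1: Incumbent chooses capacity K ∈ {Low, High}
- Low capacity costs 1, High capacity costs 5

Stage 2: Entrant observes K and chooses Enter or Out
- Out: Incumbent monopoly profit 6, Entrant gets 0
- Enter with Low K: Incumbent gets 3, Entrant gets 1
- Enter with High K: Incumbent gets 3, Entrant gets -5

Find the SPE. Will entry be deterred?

SPE: (Low, Enter|Low, Out|High); Entry not deterred. Incumbent net profit = 2, Entrant gets 1

Work:
After Low K: Entrant enters (1 > 0)
After High K: Entrant stays out (-5 < 0)
Incumbent: Low → 3−1=2, High → 6−5=1
Incumbent chooses Low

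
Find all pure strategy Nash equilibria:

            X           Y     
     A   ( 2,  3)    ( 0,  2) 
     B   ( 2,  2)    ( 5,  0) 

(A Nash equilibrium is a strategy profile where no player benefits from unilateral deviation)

Nash equilibrium: (A, X), (B, X)

Work:
Best responses:
  P1 vs X: payoffs [2, 2] → best response A/B (payoff 2)
  P1 vs Y: payoffs [0, 5] → best response B (payoff 5)
  P2 vs A: payoffs [3, 2] → best response X (payoff 3)
  P2 vs B: payoffs [2, 0] → best response X (payoff 2)
Mutual best responses: (A,X), (B,X) → Nash equilibria.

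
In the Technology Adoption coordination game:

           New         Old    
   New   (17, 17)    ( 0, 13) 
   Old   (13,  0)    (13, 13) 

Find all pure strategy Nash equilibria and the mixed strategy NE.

Pure NE: (New, New) and (Old, Old); Mixed NE: p = 0.7647, q = 0.7647

Work:
Check pure NE:
(New, New): (17, 17) - no unilateral deviation beneficial
(Old, Old): (13, 13) - no unilateral deviation beneficial
Mixed NE: P1 plays New with p = 0.7647, P2 plays New with q = 0.7647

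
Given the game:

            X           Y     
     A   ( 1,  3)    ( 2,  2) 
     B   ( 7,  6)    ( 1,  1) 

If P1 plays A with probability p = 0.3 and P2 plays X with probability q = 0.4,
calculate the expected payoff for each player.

E[P1] = 2.86, E[P2] = 2.82

Work:
E[P1] = p·q·π₁(A,X) + p·(1-q)·π₁(A,Y) + (1-p)·q·π₁(B,X) + (1-p)·(1-q)·π₁(B,Y)
= 0.3·0.4·1 + 0.3·0.6·2 + 0.7·0.4·7 + 0.7·0.6·1
= 2.86

E[P2] = 2.82 (similar calculation)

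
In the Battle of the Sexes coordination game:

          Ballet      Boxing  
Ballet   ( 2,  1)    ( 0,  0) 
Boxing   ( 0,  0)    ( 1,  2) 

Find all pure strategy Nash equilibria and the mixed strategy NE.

Pure NE: (Ballet, Ballet) and (Boxing, Boxing); Mixed NE: p = 0.6667, q = 0.3333

Work:
Check pure NE:
(Ballet, Ballet): (2, 1) - no unilateral deviation beneficial
(Boxing, Boxing): (1, 2) - no unilateral deviation beneficial
Mixed NE: P1 plays Ballet with p = 0.6667, P2 plays Ballet with q = 0.3333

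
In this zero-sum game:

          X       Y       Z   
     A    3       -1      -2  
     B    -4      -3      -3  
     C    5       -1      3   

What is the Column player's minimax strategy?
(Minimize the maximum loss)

Column should play Y, value = -1

Work:
Column player minimizes Row's maximum payoff:
Column X: max payoff to Row = 5
Column Y: max payoff to Row = -1
Column Z: max payoff to Row = 3
Minimum is -1, achieved by column Y.
Minimax strategy: Y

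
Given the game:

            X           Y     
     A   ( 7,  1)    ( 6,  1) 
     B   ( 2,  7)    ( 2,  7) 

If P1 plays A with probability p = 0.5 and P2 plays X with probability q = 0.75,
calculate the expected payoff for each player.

E[P1] = 4.375, E[P2] = 4.0

Work:
E[P1] = p·q·π₁(A,X) + p·(1-q)·π₁(A,Y) + (1-p)·q·π₁(B,X) + (1-p)·(1-q)·π₁(B,Y)
= 0.5·0.75·7 + 0.5·0.25·6 + 0.5·0.75·2 + 0.5·0.25·2
= 4.375

E[P2] = 4.0 (similar calculation)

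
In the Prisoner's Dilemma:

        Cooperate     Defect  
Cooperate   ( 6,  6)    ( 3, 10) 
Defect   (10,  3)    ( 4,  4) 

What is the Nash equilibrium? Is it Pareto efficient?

(Defect, Defect) is NE; not Pareto efficient

Work:
Defect dominates Cooperate for both players:
If P2 cooperates: Defect (10) > Cooperate (6)
If P2 defects: Defect (4) > Cooperate (3)
NE: (Defect, Defect) with payoff (4, 4)
But (Cooperate, Cooperate) = (6, 6) Pareto dominates (4, 4)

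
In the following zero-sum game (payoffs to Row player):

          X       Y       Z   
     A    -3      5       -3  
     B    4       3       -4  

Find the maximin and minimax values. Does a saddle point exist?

Maximin = -3, Minimax = -3, Saddle: True

Work:
Row minimums: [-3, -4] → maximin = -3
Column maximums: [4, 5, -3] → minimax = -3
Saddle point exists! Game value = -3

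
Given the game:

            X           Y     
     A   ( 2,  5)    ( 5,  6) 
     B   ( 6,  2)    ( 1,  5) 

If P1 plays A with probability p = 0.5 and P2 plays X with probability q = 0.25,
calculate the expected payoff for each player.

E[P1] = 3.25, E[P2] = 5.0

Work:
E[P1] = p·q·π₁(A,X) + p·(1-q)·π₁(A,Y) + (1-p)·q·π₁(B,X) + (1-p)·(1-q)·π₁(B,Y)
= 0.5·0.25·2 + 0.5·0.75·5 + 0.5·0.25·6 + 0.5·0.75·1
= 3.25

E[P2] = 5.0 (similar calculation)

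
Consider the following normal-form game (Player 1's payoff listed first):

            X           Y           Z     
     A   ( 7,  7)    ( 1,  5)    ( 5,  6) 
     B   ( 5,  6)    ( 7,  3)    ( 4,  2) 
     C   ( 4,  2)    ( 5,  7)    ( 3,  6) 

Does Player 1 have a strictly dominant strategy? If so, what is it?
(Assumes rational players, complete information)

No strictly dominant strategy exists for Player 1

Work:
A strategy strictly dominates another if it gives a strictly higher payoff against every opponent action. Compare each pair of P1's strategies column-by-column:
  A vs B: [7 vs 5, 1 vs 7, 5 vs 4] → A does not strictly dominate B (column Y: 1 ≤ 7)
  A vs C: [7 vs 4, 1 vs 5, 5 vs 3] → A does not strictly dominate C (column Y: 1 ≤ 5)
  B vs A: [5 vs 7, 7 vs 1, 4 vs 5] → B does not strictly dominate A (column X: 5 ≤ 7)
  B vs C: [5 vs 4, 7 vs 5, 4 vs 3] → B strictly dominates C
  C vs A: [4 vs 7, 5 vs 1, 3 vs 5] → C does not strictly dominate A (column X: 4 ≤ 7)
  C vs B: [4 vs 5, 5 vs 7, 3 vs 4] → C does not strictly dominate B (column X: 4 ≤ 5)
No single strategy strictly dominates all others → no strictly dominant strategy.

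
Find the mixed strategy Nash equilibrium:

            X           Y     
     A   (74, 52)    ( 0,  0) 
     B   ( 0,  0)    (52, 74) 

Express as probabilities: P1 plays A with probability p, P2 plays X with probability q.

p = 0.5873, q = 0.4127

Work:
Find probabilities that make opponent indifferent:
P2 chooses q to make P1 indifferent between A and B
P1 chooses p to make P2 indifferent between X and Y
Mixed NE: P1 plays (A: 0.5873, B: 0.4127), P2 plays (X: 0.4127, Y: 0.5873)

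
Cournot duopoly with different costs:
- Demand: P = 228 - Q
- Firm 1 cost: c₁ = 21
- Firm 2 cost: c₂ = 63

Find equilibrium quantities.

q₁* = 83.0, q₂* = 41.0

Work:
Reaction: q₁ = (228 - 21 - q₂)/2
Reaction: q₂ = (228 - 63 - q₁)/2
Solve simultaneously:
q₁* = (228 - 2×21 + 63)/3 = 83.0
q₂* = (228 - 2×63 + 21)/3 = 41.0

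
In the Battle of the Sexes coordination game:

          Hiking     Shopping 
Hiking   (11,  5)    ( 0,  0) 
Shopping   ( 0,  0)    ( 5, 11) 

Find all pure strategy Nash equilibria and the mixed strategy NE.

Pure NE: (Hiking, Hiking) and (Shopping, Shopping); Mixed NE: p = 0.6875, q = 0.3125

Work:
Check pure NE:
(Hiking, Hiking): (11, 5) - no unilateral deviation beneficial
(Shopping, Shopping): (5, 11) - no unilateral deviation beneficial
Mixed NE: P1 plays Hiking with p = 0.6875, P2 plays Hiking with q = 0.3125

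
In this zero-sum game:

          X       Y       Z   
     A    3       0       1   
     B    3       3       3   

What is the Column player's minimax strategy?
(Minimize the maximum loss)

Column should play X or Y or Z (all achieve the minimum), value = 3

Work:
Column player minimizes Row's maximum payoff:
Column X: max payoff to Row = 3
Column Y: max payoff to Row = 3
Column Z: max payoff to Row = 3
Minimum is 3, achieved by columns X, Y, Z (tied).
Each of X or Y or Z is a minimax strategy.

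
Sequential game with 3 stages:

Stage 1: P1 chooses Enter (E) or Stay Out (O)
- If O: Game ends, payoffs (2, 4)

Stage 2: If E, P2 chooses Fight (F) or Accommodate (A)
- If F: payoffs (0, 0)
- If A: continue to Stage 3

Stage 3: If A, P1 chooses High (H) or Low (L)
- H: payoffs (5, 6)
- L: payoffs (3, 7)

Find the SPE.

SPE: (E, A, H); Outcome (5, 6)

Work:
Stage 3: P1 chooses H (5 vs 3)
Stage 2: P2: F->0, A->6 (anticipating H). Choose A
Stage 1: P1: O->2, E->5 (anticipating A, H). Choose E
SPE path: E -> A -> H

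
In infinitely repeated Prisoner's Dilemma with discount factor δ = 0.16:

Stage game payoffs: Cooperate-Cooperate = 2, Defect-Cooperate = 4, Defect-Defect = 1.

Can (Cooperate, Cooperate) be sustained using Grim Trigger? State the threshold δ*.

δ* = 0.6667; since δ = 0.16 < 0.6667, cooperation cannot be sustained

Work:
For Grim Trigger:
Cooperate forever: 2/(1-δ)
Defect then punished: 4 + 1·δ/(1-δ)
Need: 2/(1-δ) ≥ 4 + 1·δ/(1-δ)
Solving: δ ≥ (T-R)/(T-P) = (4-2)/(4-1) = 0.6667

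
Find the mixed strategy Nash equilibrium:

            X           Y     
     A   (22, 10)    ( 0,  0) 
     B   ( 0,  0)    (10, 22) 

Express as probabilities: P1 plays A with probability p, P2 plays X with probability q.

p = 0.6875, q = 0.3125

Work:
Find probabilities that make opponent indifferent:
P2 chooses q to make P1 indifferent between A and B
P1 chooses p to make P2 indifferent between X and Y
Mixed NE: P1 plays (A: 0.6875, B: 0.3125), P2 plays (X: 0.3125, Y: 0.6875)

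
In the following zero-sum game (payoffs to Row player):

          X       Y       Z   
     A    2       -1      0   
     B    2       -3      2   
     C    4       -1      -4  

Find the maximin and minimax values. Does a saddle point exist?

Maximin = -1, Minimax = -1, Saddle: True

Work:
Row minimums: [-1, -3, -4] → maximin = -1
Column maximums: [4, -1, 2] → minimax = -1
Saddle point exists! Game value = -1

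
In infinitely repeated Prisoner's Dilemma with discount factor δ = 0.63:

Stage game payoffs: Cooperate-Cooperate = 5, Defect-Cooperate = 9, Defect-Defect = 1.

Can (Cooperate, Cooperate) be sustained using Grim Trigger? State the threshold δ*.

δ* = 0.5; since δ = 0.63 ≥ 0.5, cooperation can be sustained

Work:
For Grim Trigger:
Cooperate forever: 5/(1-δ)
Defect then punished: 9 + 1·δ/(1-δ)
Need: 5/(1-δ) ≥ 9 + 1·δ/(1-δ)
Solving: δ ≥ (T-R)/(T-P) = (9-5)/(9-1) = 0.5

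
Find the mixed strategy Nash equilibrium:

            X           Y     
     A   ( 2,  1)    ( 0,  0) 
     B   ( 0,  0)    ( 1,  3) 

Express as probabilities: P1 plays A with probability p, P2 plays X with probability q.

p = 0.75, q = 0.3333

Work:
Find probabilities that make opponent indifferent:
P2 chooses q to make P1 indifferent between A and B
P1 chooses p to make P2 indifferent between X and Y
Mixed NE: P1 plays (A: 0.75, B: 0.25), P2 plays (X: 0.3333, Y: 0.6667)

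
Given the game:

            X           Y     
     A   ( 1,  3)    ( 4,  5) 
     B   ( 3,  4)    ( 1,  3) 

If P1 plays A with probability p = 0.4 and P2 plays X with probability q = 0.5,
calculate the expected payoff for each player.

E[P1] = 2.2, E[P2] = 3.7

Work:
E[P1] = p·q·π₁(A,X) + p·(1-q)·π₁(A,Y) + (1-p)·q·π₁(B,X) + (1-p)·(1-q)·π₁(B,Y)
= 0.4·0.5·1 + 0.4·0.5·4 + 0.6·0.5·3 + 0.6·0.5·1
= 2.2

E[P2] = 3.7 (similar calculation)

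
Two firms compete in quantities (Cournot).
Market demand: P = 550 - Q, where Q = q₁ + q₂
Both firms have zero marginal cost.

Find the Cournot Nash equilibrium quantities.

q₁* = q₂* = 183.33; P* = 183.33

Work:
Profit: π_i = P·q_i = (a - q_i - q_j)·q_i
FOC: ∂π_i/∂q_i = a - 2q_i - q_j = 0
Reaction function: q_i = (550 - q_j)/2
Symmetry: q* = 550/3 = 183.33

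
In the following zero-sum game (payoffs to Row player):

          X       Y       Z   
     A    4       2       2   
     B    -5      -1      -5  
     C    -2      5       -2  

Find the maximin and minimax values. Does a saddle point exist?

Maximin = 2, Minimax = 2, Saddle: True

Work:
Row minimums: [2, -5, -2] → maximin = 2
Column maximums: [4, 5, 2] → minimax = 2
Saddle point exists! Game value = 2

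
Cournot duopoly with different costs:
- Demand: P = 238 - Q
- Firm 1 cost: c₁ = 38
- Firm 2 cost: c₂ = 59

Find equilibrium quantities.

q₁* = 73.67, q₂* = 52.67

Work:
Reaction: q₁ = (238 - 38 - q₂)/2
Reaction: q₂ = (238 - 59 - q₁)/2
Solve simultaneously:
q₁* = (238 - 2×38 + 59)/3 = 73.67
q₂* = (238 - 2×59 + 38)/3 = 52.67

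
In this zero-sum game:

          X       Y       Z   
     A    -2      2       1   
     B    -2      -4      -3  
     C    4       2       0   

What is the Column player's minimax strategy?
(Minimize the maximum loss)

Column should play Z, value = 1

Work:
Column player minimizes Row's maximum payoff:
Column X: max payoff to Row = 4
Column Y: max payoff to Row = 2
Column Z: max payoff to Row = 1
Minimum is 1, achieved by column Z.
Minimax strategy: Z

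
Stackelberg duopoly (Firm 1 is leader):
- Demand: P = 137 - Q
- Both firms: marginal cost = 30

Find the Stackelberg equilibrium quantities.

q₁* (leader) = 53.5, q₂* (follower) = 26.75

Work:
Follower's reaction: q₂ = (a - c - q₁)/2
Leader substitutes: π₁ = q₁·(a - q₁ - (a-c-q₁)/2 - c)
FOC: q₁* = (137 - 30)/2 = 53.50
Then: q₂* = (137 - 30 - 53.5)/2 = 26.75
Leader has first-mover advantage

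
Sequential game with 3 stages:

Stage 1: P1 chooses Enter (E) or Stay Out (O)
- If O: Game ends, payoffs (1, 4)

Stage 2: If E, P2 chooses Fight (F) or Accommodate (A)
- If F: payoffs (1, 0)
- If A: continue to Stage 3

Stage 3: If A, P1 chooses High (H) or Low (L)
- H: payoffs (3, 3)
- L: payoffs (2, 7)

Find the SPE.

SPE: (E, A, H); Outcome (3, 3)

Work:
Stage 3: P1 chooses H (3 vs 2)
Stage 2: P2: F->0, A->3 (anticipating H). Choose A
Stage 1: P1: O->1, E->3 (anticipating A, H). Choose E
SPE path: E -> A -> H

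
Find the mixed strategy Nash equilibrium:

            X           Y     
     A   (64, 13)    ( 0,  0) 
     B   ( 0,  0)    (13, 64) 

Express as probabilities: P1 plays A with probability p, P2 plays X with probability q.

p = 0.8312, q = 0.1688

Work:
Find probabilities that make opponent indifferent:
P2 chooses q to make P1 indifferent between A and B
P1 chooses p to make P2 indifferent between X and Y
Mixed NE: P1 plays (A: 0.8312, B: 0.1688), P2 plays (X: 0.1688, Y: 0.8312)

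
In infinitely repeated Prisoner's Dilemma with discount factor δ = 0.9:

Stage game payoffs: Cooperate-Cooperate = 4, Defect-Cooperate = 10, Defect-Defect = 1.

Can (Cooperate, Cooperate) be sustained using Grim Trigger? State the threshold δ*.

δ* = 0.6667; since δ = 0.9 ≥ 0.6667, cooperation can be sustained

Work:
For Grim Trigger:
Cooperate forever: 4/(1-δ)
Defect then punished: 10 + 1·δ/(1-δ)
Need: 4/(1-δ) ≥ 10 + 1·δ/(1-δ)
Solving: δ ≥ (T-R)/(T-P) = (10-4)/(10-1) = 0.6667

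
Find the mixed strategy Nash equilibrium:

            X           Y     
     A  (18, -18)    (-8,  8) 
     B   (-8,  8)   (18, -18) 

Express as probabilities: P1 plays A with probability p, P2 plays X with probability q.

p = 0.5, q = 0.5

Work:
Find probabilities that make opponent indifferent:
P2 chooses q to make P1 indifferent between A and B
P1 chooses p to make P2 indifferent between X and Y
Mixed NE: P1 plays (A: 0.5, B: 0.5), P2 plays (X: 0.5, Y: 0.5)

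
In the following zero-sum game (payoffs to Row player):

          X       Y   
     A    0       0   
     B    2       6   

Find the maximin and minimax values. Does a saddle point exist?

Maximin = 2, Minimax = 2, Saddle: True

Work:
Row minimums: [0, 2] → maximin = 2
Column maximums: [2, 6] → minimax = 2
Saddle point exists! Game value = 2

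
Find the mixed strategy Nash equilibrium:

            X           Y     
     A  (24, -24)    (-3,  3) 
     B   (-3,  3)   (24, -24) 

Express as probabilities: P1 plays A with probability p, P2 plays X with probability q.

p = 0.5, q = 0.5

Work:
Find probabilities that make opponent indifferent:
P2 chooses q to make P1 indifferent between A and B
P1 chooses p to make P2 indifferent between X and Y
Mixed NE: P1 plays (A: 0.5, B: 0.5), P2 plays (X: 0.5, Y: 0.5)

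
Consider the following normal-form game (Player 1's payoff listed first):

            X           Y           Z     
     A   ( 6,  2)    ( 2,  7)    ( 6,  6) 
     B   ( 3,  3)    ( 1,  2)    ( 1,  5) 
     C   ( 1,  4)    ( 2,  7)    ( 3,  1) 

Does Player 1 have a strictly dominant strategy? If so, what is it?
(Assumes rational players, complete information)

No strictly dominant strategy exists for Player 1

Work:
A strategy strictly dominates another if it gives a strictly higher payoff against every opponent action. Compare each pair of P1's strategies column-by-column:
  A vs B: [6 vs 3, 2 vs 1, 6 vs 1] → A strictly dominates B
  A vs C: [6 vs 1, 2 vs 2, 6 vs 3] → A does not strictly dominate C (column Y: 2 ≤ 2)
  B vs A: [3 vs 6, 1 vs 2, 1 vs 6] → B does not strictly dominate A (column X: 3 ≤ 6)
  B vs C: [3 vs 1, 1 vs 2, 1 vs 3] → B does not strictly dominate C (column Y: 1 ≤ 2)
  C vs A: [1 vs 6, 2 vs 2, 3 vs 6] → C does not strictly dominate A (column X: 1 ≤ 6)
  C vs B: [1 vs 3, 2 vs 1, 3 vs 1] → C does not strictly dominate B (column X: 1 ≤ 3)
No single strategy strictly dominates all others → no strictly dominant strategy.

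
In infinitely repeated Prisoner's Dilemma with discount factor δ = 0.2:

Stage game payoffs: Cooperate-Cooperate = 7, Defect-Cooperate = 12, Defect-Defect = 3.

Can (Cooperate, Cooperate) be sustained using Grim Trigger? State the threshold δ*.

δ* = 0.5556; since δ = 0.2 < 0.5556, cooperation cannot be sustained

Work:
For Grim Trigger:
Cooperate forever: 7/(1-δ)
Defect then punished: 12 + 3·δ/(1-δ)
Need: 7/(1-δ) ≥ 12 + 3·δ/(1-δ)
Solving: δ ≥ (T-R)/(T-P) = (12-7)/(12-3) = 0.5556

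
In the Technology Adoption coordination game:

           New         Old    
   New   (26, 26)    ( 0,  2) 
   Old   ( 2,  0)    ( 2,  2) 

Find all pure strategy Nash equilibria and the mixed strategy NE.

Pure NE: (New, New) and (Old, Old); Mixed NE: p = 0.0769, q = 0.0769

Work:
Check pure NE:
(New, New): (26, 26) - no unilateral deviation beneficial
(Old, Old): (2, 2) - no unilateral deviation beneficial
Mixed NE: P1 plays New with p = 0.0769, P2 plays New with q = 0.0769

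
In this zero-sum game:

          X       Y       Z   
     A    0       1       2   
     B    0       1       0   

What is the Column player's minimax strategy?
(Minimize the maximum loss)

Column should play X, value = 0

Work:
Column player minimizes Row's maximum payoff:
Column X: max payoff to Row = 0
Column Y: max payoff to Row = 1
Column Z: max payoff to Row = 2
Minimum is 0, achieved by column X.
Minimax strategy: X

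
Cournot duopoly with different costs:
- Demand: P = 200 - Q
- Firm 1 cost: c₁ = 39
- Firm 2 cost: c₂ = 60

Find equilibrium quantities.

q₁* = 60.67, q₂* = 39.67

Work:
Reaction: q₁ = (200 - 39 - q₂)/2
Reaction: q₂ = (200 - 60 - q₁)/2
Solve simultaneously:
q₁* = (200 - 2×39 + 60)/3 = 60.67
q₂* = (200 - 2×60 + 39)/3 = 39.67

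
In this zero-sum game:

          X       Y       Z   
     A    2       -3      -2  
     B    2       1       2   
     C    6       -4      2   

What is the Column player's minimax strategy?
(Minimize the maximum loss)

Column should play Y, value = 1

Work:
Column player minimizes Row's maximum payoff:
Column X: max payoff to Row = 6
Column Y: max payoff to Row = 1
Column Z: max payoff to Row = 2
Minimum is 1, achieved by column Y.
Minimax strategy: Y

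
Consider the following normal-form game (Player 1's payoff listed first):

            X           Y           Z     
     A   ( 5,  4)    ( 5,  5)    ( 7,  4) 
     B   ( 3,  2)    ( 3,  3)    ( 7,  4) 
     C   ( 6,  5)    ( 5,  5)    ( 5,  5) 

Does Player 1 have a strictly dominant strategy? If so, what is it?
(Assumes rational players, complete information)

No strictly dominant strategy exists for Player 1

Work:
A strategy strictly dominates another if it gives a strictly higher payoff against every opponent action. Compare each pair of P1's strategies column-by-column:
  A vs B: [5 vs 3, 5 vs 3, 7 vs 7] → A does not strictly dominate B (column Z: 7 ≤ 7)
  A vs C: [5 vs 6, 5 vs 5, 7 vs 5] → A does not strictly dominate C (column X: 5 ≤ 6)
  B vs A: [3 vs 5, 3 vs 5, 7 vs 7] → B does not strictly dominate A (column X: 3 ≤ 5)
  B vs C: [3 vs 6, 3 vs 5, 7 vs 5] → B does not strictly dominate C (column X: 3 ≤ 6)
  C vs A: [6 vs 5, 5 vs 5, 5 vs 7] → C does not strictly dominate A (column Y: 5 ≤ 5)
  C vs B: [6 vs 3, 5 vs 3, 5 vs 7] → C does not strictly dominate B (column Z: 5 ≤ 7)
No single strategy strictly dominates all others → no strictly dominant strategy.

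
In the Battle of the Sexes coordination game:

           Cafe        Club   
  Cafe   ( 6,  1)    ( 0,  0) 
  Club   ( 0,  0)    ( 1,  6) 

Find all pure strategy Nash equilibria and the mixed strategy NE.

Pure NE: (Cafe, Cafe) and (Club, Club); Mixed NE: p = 0.8571, q = 0.1429

Work:
Check pure NE:
(Cafe, Cafe): (6, 1) - no unilateral deviation beneficial
(Club, Club): (1, 6) - no unilateral deviation beneficial
Mixed NE: P1 plays Cafe with p = 0.8571, P2 plays Cafe with q = 0.1429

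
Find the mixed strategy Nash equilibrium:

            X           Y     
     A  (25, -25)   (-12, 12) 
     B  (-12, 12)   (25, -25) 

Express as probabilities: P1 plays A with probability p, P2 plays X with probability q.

p = 0.5, q = 0.5

Work:
Find probabilities that make opponent indifferent:
P2 chooses q to make P1 indifferent between A and B
P1 chooses p to make P2 indifferent between X and Y
Mixed NE: P1 plays (A: 0.5, B: 0.5), P2 plays (X: 0.5, Y: 0.5)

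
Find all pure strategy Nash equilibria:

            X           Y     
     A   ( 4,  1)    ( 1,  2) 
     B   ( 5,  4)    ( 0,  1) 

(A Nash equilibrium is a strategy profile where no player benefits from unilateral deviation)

Nash equilibrium: (A, Y), (B, X)

Work:
Best responses:
  P1 vs X: payoffs [4, 5] → best response B (payoff 5)
  P1 vs Y: payoffs [1, 0] → best response A (payoff 1)
  P2 vs A: payoffs [1, 2] → best response Y (payoff 2)
  P2 vs B: payoffs [4, 1] → best response X (payoff 4)
Mutual best responses: (A,Y), (B,X) → Nash equilibria.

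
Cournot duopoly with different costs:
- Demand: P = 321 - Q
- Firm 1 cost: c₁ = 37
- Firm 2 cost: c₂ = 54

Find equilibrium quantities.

q₁* = 100.33, q₂* = 83.33

Work:
Reaction: q₁ = (321 - 37 - q₂)/2
Reaction: q₂ = (321 - 54 - q₁)/2
Solve simultaneously:
q₁* = (321 - 2×37 + 54)/3 = 100.33
q₂* = (321 - 2×54 + 37)/3 = 83.33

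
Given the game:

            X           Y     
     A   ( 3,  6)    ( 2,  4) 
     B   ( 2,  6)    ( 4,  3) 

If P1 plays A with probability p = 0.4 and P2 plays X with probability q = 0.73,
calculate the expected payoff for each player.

E[P1] = 2.616, E[P2] = 5.298

Work:
E[P1] = p·q·π₁(A,X) + p·(1-q)·π₁(A,Y) + (1-p)·q·π₁(B,X) + (1-p)·(1-q)·π₁(B,Y)
= 0.4·0.73·3 + 0.4·0.27·2 + 0.6·0.73·2 + 0.6·0.27·4
= 2.616

E[P2] = 5.298 (similar calculation)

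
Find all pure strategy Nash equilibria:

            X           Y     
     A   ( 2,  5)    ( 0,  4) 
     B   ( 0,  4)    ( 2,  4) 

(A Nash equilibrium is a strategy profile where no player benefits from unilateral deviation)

Nash equilibrium: (A, X), (B, Y)

Work:
Best responses:
  P1 vs X: payoffs [2, 0] → best response A (payoff 2)
  P1 vs Y: payoffs [0, 2] → best response B (payoff 2)
  P2 vs A: payoffs [5, 4] → best response X (payoff 5)
  P2 vs B: payoffs [4, 4] → best response X/Y (payoff 4)
Mutual best responses: (A,X), (B,Y) → Nash equilibria.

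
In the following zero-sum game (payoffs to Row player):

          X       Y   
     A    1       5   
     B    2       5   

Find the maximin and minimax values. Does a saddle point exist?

Maximin = 2, Minimax = 2, Saddle: True

Work:
Row minimums: [1, 2] → maximin = 2
Column maximums: [2, 5] → minimax = 2
Saddle point exists! Game value = 2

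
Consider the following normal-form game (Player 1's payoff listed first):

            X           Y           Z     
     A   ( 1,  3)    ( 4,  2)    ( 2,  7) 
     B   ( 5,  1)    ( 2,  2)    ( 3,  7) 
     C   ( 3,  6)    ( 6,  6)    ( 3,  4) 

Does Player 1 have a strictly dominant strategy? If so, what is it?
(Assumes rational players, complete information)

No strictly dominant strategy exists for Player 1

Work:
A strategy strictly dominates another if it gives a strictly higher payoff against every opponent action. Compare each pair of P1's strategies column-by-column:
  A vs B: [1 vs 5, 4 vs 2, 2 vs 3] → A does not strictly dominate B (column X: 1 ≤ 5)
  A vs C: [1 vs 3, 4 vs 6, 2 vs 3] → A does not strictly dominate C (column X: 1 ≤ 3)
  B vs A: [5 vs 1, 2 vs 4, 3 vs 2] → B does not strictly dominate A (column Y: 2 ≤ 4)
  B vs C: [5 vs 3, 2 vs 6, 3 vs 3] → B does not strictly dominate C (column Y: 2 ≤ 6)
  C vs A: [3 vs 1, 6 vs 4, 3 vs 2] → C strictly dominates A
  C vs B: [3 vs 5, 6 vs 2, 3 vs 3] → C does not strictly dominate B (column X: 3 ≤ 5)
No single strategy strictly dominates all others → no strictly dominant strategy.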